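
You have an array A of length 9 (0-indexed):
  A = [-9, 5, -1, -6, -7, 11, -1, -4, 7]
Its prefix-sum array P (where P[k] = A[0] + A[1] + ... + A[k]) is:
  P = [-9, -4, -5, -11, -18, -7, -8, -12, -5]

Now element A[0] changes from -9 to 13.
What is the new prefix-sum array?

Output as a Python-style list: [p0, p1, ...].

Change: A[0] -9 -> 13, delta = 22
P[k] for k < 0: unchanged (A[0] not included)
P[k] for k >= 0: shift by delta = 22
  P[0] = -9 + 22 = 13
  P[1] = -4 + 22 = 18
  P[2] = -5 + 22 = 17
  P[3] = -11 + 22 = 11
  P[4] = -18 + 22 = 4
  P[5] = -7 + 22 = 15
  P[6] = -8 + 22 = 14
  P[7] = -12 + 22 = 10
  P[8] = -5 + 22 = 17

Answer: [13, 18, 17, 11, 4, 15, 14, 10, 17]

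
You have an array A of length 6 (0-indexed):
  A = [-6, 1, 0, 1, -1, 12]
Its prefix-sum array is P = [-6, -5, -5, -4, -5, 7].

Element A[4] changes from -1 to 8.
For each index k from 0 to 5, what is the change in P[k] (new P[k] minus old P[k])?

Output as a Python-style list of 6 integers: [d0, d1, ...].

Answer: [0, 0, 0, 0, 9, 9]

Derivation:
Element change: A[4] -1 -> 8, delta = 9
For k < 4: P[k] unchanged, delta_P[k] = 0
For k >= 4: P[k] shifts by exactly 9
Delta array: [0, 0, 0, 0, 9, 9]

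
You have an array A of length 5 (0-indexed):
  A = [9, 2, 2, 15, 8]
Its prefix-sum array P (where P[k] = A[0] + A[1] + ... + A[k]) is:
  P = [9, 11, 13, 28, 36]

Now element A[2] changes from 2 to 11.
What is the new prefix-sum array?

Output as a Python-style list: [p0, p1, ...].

Change: A[2] 2 -> 11, delta = 9
P[k] for k < 2: unchanged (A[2] not included)
P[k] for k >= 2: shift by delta = 9
  P[0] = 9 + 0 = 9
  P[1] = 11 + 0 = 11
  P[2] = 13 + 9 = 22
  P[3] = 28 + 9 = 37
  P[4] = 36 + 9 = 45

Answer: [9, 11, 22, 37, 45]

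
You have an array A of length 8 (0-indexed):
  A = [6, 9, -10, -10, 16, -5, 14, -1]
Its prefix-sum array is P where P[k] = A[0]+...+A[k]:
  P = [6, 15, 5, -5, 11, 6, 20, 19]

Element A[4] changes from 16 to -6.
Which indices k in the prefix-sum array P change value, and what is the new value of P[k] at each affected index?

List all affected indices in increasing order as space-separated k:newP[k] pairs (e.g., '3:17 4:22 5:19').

P[k] = A[0] + ... + A[k]
P[k] includes A[4] iff k >= 4
Affected indices: 4, 5, ..., 7; delta = -22
  P[4]: 11 + -22 = -11
  P[5]: 6 + -22 = -16
  P[6]: 20 + -22 = -2
  P[7]: 19 + -22 = -3

Answer: 4:-11 5:-16 6:-2 7:-3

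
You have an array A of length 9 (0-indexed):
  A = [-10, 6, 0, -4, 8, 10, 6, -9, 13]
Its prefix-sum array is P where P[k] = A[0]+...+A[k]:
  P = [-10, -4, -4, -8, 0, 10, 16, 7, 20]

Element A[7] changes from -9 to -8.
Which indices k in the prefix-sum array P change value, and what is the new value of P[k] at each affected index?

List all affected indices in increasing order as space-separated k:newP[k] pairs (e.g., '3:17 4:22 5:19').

Answer: 7:8 8:21

Derivation:
P[k] = A[0] + ... + A[k]
P[k] includes A[7] iff k >= 7
Affected indices: 7, 8, ..., 8; delta = 1
  P[7]: 7 + 1 = 8
  P[8]: 20 + 1 = 21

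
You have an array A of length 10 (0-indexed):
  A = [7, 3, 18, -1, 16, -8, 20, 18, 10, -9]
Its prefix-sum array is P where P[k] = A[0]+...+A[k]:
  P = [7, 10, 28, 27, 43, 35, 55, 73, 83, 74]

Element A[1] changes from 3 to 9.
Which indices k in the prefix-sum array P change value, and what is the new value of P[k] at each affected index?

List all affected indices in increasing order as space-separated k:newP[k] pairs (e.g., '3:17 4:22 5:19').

P[k] = A[0] + ... + A[k]
P[k] includes A[1] iff k >= 1
Affected indices: 1, 2, ..., 9; delta = 6
  P[1]: 10 + 6 = 16
  P[2]: 28 + 6 = 34
  P[3]: 27 + 6 = 33
  P[4]: 43 + 6 = 49
  P[5]: 35 + 6 = 41
  P[6]: 55 + 6 = 61
  P[7]: 73 + 6 = 79
  P[8]: 83 + 6 = 89
  P[9]: 74 + 6 = 80

Answer: 1:16 2:34 3:33 4:49 5:41 6:61 7:79 8:89 9:80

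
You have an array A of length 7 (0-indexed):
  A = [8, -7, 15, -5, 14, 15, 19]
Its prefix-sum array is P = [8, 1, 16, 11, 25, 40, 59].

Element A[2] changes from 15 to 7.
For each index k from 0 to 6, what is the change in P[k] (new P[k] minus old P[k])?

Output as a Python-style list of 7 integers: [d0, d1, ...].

Answer: [0, 0, -8, -8, -8, -8, -8]

Derivation:
Element change: A[2] 15 -> 7, delta = -8
For k < 2: P[k] unchanged, delta_P[k] = 0
For k >= 2: P[k] shifts by exactly -8
Delta array: [0, 0, -8, -8, -8, -8, -8]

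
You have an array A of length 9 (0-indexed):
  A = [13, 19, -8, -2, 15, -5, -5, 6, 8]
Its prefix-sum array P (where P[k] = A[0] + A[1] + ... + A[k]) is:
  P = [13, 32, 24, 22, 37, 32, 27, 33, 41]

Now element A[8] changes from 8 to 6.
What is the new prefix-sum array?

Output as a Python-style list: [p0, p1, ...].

Change: A[8] 8 -> 6, delta = -2
P[k] for k < 8: unchanged (A[8] not included)
P[k] for k >= 8: shift by delta = -2
  P[0] = 13 + 0 = 13
  P[1] = 32 + 0 = 32
  P[2] = 24 + 0 = 24
  P[3] = 22 + 0 = 22
  P[4] = 37 + 0 = 37
  P[5] = 32 + 0 = 32
  P[6] = 27 + 0 = 27
  P[7] = 33 + 0 = 33
  P[8] = 41 + -2 = 39

Answer: [13, 32, 24, 22, 37, 32, 27, 33, 39]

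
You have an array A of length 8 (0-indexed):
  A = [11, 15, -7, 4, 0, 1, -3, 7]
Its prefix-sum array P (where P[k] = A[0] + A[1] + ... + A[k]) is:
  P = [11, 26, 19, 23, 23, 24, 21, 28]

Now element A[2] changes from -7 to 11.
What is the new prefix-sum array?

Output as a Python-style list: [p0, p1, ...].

Change: A[2] -7 -> 11, delta = 18
P[k] for k < 2: unchanged (A[2] not included)
P[k] for k >= 2: shift by delta = 18
  P[0] = 11 + 0 = 11
  P[1] = 26 + 0 = 26
  P[2] = 19 + 18 = 37
  P[3] = 23 + 18 = 41
  P[4] = 23 + 18 = 41
  P[5] = 24 + 18 = 42
  P[6] = 21 + 18 = 39
  P[7] = 28 + 18 = 46

Answer: [11, 26, 37, 41, 41, 42, 39, 46]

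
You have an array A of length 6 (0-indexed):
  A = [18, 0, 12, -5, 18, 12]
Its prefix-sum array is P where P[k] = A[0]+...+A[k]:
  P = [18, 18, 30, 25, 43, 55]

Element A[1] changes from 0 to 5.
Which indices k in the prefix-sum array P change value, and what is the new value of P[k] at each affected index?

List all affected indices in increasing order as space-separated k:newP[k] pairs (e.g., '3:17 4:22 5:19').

P[k] = A[0] + ... + A[k]
P[k] includes A[1] iff k >= 1
Affected indices: 1, 2, ..., 5; delta = 5
  P[1]: 18 + 5 = 23
  P[2]: 30 + 5 = 35
  P[3]: 25 + 5 = 30
  P[4]: 43 + 5 = 48
  P[5]: 55 + 5 = 60

Answer: 1:23 2:35 3:30 4:48 5:60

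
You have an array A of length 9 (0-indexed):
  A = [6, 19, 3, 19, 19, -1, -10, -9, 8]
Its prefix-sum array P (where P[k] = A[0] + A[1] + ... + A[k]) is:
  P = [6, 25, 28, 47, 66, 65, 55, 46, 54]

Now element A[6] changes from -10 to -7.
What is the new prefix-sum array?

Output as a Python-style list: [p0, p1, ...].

Answer: [6, 25, 28, 47, 66, 65, 58, 49, 57]

Derivation:
Change: A[6] -10 -> -7, delta = 3
P[k] for k < 6: unchanged (A[6] not included)
P[k] for k >= 6: shift by delta = 3
  P[0] = 6 + 0 = 6
  P[1] = 25 + 0 = 25
  P[2] = 28 + 0 = 28
  P[3] = 47 + 0 = 47
  P[4] = 66 + 0 = 66
  P[5] = 65 + 0 = 65
  P[6] = 55 + 3 = 58
  P[7] = 46 + 3 = 49
  P[8] = 54 + 3 = 57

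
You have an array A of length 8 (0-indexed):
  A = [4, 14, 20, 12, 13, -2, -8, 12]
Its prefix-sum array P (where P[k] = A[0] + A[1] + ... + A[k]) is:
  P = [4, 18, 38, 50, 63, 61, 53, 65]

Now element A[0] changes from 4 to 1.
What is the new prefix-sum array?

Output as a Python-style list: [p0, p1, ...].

Answer: [1, 15, 35, 47, 60, 58, 50, 62]

Derivation:
Change: A[0] 4 -> 1, delta = -3
P[k] for k < 0: unchanged (A[0] not included)
P[k] for k >= 0: shift by delta = -3
  P[0] = 4 + -3 = 1
  P[1] = 18 + -3 = 15
  P[2] = 38 + -3 = 35
  P[3] = 50 + -3 = 47
  P[4] = 63 + -3 = 60
  P[5] = 61 + -3 = 58
  P[6] = 53 + -3 = 50
  P[7] = 65 + -3 = 62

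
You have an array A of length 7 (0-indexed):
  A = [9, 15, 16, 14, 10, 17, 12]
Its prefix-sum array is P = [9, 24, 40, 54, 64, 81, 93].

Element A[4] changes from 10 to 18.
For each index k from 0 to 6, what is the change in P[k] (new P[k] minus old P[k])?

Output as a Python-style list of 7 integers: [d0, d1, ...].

Answer: [0, 0, 0, 0, 8, 8, 8]

Derivation:
Element change: A[4] 10 -> 18, delta = 8
For k < 4: P[k] unchanged, delta_P[k] = 0
For k >= 4: P[k] shifts by exactly 8
Delta array: [0, 0, 0, 0, 8, 8, 8]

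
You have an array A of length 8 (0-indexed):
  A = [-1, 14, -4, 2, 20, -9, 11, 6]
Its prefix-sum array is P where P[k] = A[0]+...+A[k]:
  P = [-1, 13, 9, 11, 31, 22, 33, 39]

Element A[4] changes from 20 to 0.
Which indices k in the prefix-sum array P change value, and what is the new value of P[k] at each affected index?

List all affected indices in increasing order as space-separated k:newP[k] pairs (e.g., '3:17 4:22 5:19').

P[k] = A[0] + ... + A[k]
P[k] includes A[4] iff k >= 4
Affected indices: 4, 5, ..., 7; delta = -20
  P[4]: 31 + -20 = 11
  P[5]: 22 + -20 = 2
  P[6]: 33 + -20 = 13
  P[7]: 39 + -20 = 19

Answer: 4:11 5:2 6:13 7:19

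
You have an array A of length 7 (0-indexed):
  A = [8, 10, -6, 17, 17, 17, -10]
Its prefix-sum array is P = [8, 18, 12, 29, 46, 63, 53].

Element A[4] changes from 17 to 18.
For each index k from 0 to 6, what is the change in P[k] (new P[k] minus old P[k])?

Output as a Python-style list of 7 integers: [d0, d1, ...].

Answer: [0, 0, 0, 0, 1, 1, 1]

Derivation:
Element change: A[4] 17 -> 18, delta = 1
For k < 4: P[k] unchanged, delta_P[k] = 0
For k >= 4: P[k] shifts by exactly 1
Delta array: [0, 0, 0, 0, 1, 1, 1]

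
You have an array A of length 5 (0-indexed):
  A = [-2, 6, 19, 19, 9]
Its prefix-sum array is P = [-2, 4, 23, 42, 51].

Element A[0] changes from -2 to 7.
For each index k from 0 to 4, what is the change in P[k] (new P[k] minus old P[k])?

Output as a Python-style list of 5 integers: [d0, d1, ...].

Element change: A[0] -2 -> 7, delta = 9
For k < 0: P[k] unchanged, delta_P[k] = 0
For k >= 0: P[k] shifts by exactly 9
Delta array: [9, 9, 9, 9, 9]

Answer: [9, 9, 9, 9, 9]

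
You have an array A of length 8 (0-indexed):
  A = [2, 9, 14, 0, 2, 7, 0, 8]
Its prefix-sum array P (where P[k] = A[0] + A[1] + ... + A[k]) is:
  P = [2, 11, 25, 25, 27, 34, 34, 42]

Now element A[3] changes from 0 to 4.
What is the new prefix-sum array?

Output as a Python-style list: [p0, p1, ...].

Change: A[3] 0 -> 4, delta = 4
P[k] for k < 3: unchanged (A[3] not included)
P[k] for k >= 3: shift by delta = 4
  P[0] = 2 + 0 = 2
  P[1] = 11 + 0 = 11
  P[2] = 25 + 0 = 25
  P[3] = 25 + 4 = 29
  P[4] = 27 + 4 = 31
  P[5] = 34 + 4 = 38
  P[6] = 34 + 4 = 38
  P[7] = 42 + 4 = 46

Answer: [2, 11, 25, 29, 31, 38, 38, 46]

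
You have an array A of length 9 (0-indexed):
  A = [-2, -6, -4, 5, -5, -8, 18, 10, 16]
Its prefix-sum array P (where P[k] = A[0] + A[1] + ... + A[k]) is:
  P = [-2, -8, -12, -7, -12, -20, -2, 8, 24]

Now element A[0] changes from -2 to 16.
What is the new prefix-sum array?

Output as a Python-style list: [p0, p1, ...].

Answer: [16, 10, 6, 11, 6, -2, 16, 26, 42]

Derivation:
Change: A[0] -2 -> 16, delta = 18
P[k] for k < 0: unchanged (A[0] not included)
P[k] for k >= 0: shift by delta = 18
  P[0] = -2 + 18 = 16
  P[1] = -8 + 18 = 10
  P[2] = -12 + 18 = 6
  P[3] = -7 + 18 = 11
  P[4] = -12 + 18 = 6
  P[5] = -20 + 18 = -2
  P[6] = -2 + 18 = 16
  P[7] = 8 + 18 = 26
  P[8] = 24 + 18 = 42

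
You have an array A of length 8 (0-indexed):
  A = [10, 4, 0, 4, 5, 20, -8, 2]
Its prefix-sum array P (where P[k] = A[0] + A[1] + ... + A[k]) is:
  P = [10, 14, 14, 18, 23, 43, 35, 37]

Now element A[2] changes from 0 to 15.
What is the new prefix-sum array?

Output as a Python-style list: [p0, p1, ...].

Change: A[2] 0 -> 15, delta = 15
P[k] for k < 2: unchanged (A[2] not included)
P[k] for k >= 2: shift by delta = 15
  P[0] = 10 + 0 = 10
  P[1] = 14 + 0 = 14
  P[2] = 14 + 15 = 29
  P[3] = 18 + 15 = 33
  P[4] = 23 + 15 = 38
  P[5] = 43 + 15 = 58
  P[6] = 35 + 15 = 50
  P[7] = 37 + 15 = 52

Answer: [10, 14, 29, 33, 38, 58, 50, 52]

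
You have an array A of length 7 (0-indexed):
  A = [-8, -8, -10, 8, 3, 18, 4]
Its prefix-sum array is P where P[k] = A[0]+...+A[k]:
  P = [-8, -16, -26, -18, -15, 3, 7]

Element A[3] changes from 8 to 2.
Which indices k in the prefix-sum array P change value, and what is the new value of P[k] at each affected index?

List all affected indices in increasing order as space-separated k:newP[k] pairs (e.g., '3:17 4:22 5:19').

P[k] = A[0] + ... + A[k]
P[k] includes A[3] iff k >= 3
Affected indices: 3, 4, ..., 6; delta = -6
  P[3]: -18 + -6 = -24
  P[4]: -15 + -6 = -21
  P[5]: 3 + -6 = -3
  P[6]: 7 + -6 = 1

Answer: 3:-24 4:-21 5:-3 6:1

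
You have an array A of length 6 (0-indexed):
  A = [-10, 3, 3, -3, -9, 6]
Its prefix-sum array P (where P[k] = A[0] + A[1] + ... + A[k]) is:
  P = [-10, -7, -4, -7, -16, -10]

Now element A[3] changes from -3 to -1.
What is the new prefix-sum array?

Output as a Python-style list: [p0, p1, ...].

Change: A[3] -3 -> -1, delta = 2
P[k] for k < 3: unchanged (A[3] not included)
P[k] for k >= 3: shift by delta = 2
  P[0] = -10 + 0 = -10
  P[1] = -7 + 0 = -7
  P[2] = -4 + 0 = -4
  P[3] = -7 + 2 = -5
  P[4] = -16 + 2 = -14
  P[5] = -10 + 2 = -8

Answer: [-10, -7, -4, -5, -14, -8]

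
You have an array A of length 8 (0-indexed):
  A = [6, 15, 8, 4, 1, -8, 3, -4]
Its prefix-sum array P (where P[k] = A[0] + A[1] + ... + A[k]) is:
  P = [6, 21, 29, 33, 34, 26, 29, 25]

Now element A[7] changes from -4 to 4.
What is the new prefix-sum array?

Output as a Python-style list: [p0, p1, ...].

Change: A[7] -4 -> 4, delta = 8
P[k] for k < 7: unchanged (A[7] not included)
P[k] for k >= 7: shift by delta = 8
  P[0] = 6 + 0 = 6
  P[1] = 21 + 0 = 21
  P[2] = 29 + 0 = 29
  P[3] = 33 + 0 = 33
  P[4] = 34 + 0 = 34
  P[5] = 26 + 0 = 26
  P[6] = 29 + 0 = 29
  P[7] = 25 + 8 = 33

Answer: [6, 21, 29, 33, 34, 26, 29, 33]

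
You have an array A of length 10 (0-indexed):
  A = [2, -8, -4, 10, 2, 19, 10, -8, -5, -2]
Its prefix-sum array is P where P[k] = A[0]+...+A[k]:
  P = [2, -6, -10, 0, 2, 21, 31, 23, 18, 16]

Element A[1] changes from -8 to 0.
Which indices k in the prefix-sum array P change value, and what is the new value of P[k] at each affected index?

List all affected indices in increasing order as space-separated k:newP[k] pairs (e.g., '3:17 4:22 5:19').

P[k] = A[0] + ... + A[k]
P[k] includes A[1] iff k >= 1
Affected indices: 1, 2, ..., 9; delta = 8
  P[1]: -6 + 8 = 2
  P[2]: -10 + 8 = -2
  P[3]: 0 + 8 = 8
  P[4]: 2 + 8 = 10
  P[5]: 21 + 8 = 29
  P[6]: 31 + 8 = 39
  P[7]: 23 + 8 = 31
  P[8]: 18 + 8 = 26
  P[9]: 16 + 8 = 24

Answer: 1:2 2:-2 3:8 4:10 5:29 6:39 7:31 8:26 9:24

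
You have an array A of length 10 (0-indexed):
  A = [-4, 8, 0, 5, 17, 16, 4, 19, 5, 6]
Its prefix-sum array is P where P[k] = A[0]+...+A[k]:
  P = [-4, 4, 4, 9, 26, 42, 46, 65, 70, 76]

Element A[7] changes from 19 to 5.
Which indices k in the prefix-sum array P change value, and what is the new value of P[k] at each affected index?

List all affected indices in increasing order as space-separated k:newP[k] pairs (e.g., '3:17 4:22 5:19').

P[k] = A[0] + ... + A[k]
P[k] includes A[7] iff k >= 7
Affected indices: 7, 8, ..., 9; delta = -14
  P[7]: 65 + -14 = 51
  P[8]: 70 + -14 = 56
  P[9]: 76 + -14 = 62

Answer: 7:51 8:56 9:62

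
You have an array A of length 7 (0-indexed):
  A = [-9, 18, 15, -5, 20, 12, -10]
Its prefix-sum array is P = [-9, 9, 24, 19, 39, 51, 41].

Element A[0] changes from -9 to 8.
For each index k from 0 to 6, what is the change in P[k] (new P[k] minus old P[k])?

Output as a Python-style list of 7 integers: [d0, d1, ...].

Element change: A[0] -9 -> 8, delta = 17
For k < 0: P[k] unchanged, delta_P[k] = 0
For k >= 0: P[k] shifts by exactly 17
Delta array: [17, 17, 17, 17, 17, 17, 17]

Answer: [17, 17, 17, 17, 17, 17, 17]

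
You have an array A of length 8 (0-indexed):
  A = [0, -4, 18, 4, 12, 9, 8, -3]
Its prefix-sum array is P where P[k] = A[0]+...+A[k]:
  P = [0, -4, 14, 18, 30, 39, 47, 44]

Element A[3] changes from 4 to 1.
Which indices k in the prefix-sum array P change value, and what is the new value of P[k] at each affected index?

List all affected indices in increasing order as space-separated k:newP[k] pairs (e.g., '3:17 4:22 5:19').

Answer: 3:15 4:27 5:36 6:44 7:41

Derivation:
P[k] = A[0] + ... + A[k]
P[k] includes A[3] iff k >= 3
Affected indices: 3, 4, ..., 7; delta = -3
  P[3]: 18 + -3 = 15
  P[4]: 30 + -3 = 27
  P[5]: 39 + -3 = 36
  P[6]: 47 + -3 = 44
  P[7]: 44 + -3 = 41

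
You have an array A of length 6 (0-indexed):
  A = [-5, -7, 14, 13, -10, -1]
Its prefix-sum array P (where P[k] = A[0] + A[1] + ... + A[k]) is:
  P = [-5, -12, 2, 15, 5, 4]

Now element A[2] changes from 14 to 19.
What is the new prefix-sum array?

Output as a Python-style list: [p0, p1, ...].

Answer: [-5, -12, 7, 20, 10, 9]

Derivation:
Change: A[2] 14 -> 19, delta = 5
P[k] for k < 2: unchanged (A[2] not included)
P[k] for k >= 2: shift by delta = 5
  P[0] = -5 + 0 = -5
  P[1] = -12 + 0 = -12
  P[2] = 2 + 5 = 7
  P[3] = 15 + 5 = 20
  P[4] = 5 + 5 = 10
  P[5] = 4 + 5 = 9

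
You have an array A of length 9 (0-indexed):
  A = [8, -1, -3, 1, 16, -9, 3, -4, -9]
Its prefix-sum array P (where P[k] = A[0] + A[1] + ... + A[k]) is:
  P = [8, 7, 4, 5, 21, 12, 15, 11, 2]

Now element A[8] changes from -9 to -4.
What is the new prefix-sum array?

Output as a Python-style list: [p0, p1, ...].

Change: A[8] -9 -> -4, delta = 5
P[k] for k < 8: unchanged (A[8] not included)
P[k] for k >= 8: shift by delta = 5
  P[0] = 8 + 0 = 8
  P[1] = 7 + 0 = 7
  P[2] = 4 + 0 = 4
  P[3] = 5 + 0 = 5
  P[4] = 21 + 0 = 21
  P[5] = 12 + 0 = 12
  P[6] = 15 + 0 = 15
  P[7] = 11 + 0 = 11
  P[8] = 2 + 5 = 7

Answer: [8, 7, 4, 5, 21, 12, 15, 11, 7]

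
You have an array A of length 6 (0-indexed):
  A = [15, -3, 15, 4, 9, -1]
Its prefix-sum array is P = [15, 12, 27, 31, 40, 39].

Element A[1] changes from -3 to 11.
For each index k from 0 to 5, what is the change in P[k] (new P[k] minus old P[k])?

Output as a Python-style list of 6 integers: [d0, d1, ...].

Element change: A[1] -3 -> 11, delta = 14
For k < 1: P[k] unchanged, delta_P[k] = 0
For k >= 1: P[k] shifts by exactly 14
Delta array: [0, 14, 14, 14, 14, 14]

Answer: [0, 14, 14, 14, 14, 14]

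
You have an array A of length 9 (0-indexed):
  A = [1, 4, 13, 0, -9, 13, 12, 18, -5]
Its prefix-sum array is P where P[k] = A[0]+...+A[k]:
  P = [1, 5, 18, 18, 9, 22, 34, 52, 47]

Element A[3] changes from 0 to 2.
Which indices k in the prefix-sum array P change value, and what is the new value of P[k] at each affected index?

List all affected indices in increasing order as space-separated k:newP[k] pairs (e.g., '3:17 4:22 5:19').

P[k] = A[0] + ... + A[k]
P[k] includes A[3] iff k >= 3
Affected indices: 3, 4, ..., 8; delta = 2
  P[3]: 18 + 2 = 20
  P[4]: 9 + 2 = 11
  P[5]: 22 + 2 = 24
  P[6]: 34 + 2 = 36
  P[7]: 52 + 2 = 54
  P[8]: 47 + 2 = 49

Answer: 3:20 4:11 5:24 6:36 7:54 8:49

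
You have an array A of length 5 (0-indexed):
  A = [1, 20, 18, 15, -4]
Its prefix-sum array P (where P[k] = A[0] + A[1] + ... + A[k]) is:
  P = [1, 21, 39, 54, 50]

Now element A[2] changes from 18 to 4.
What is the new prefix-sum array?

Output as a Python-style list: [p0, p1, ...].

Answer: [1, 21, 25, 40, 36]

Derivation:
Change: A[2] 18 -> 4, delta = -14
P[k] for k < 2: unchanged (A[2] not included)
P[k] for k >= 2: shift by delta = -14
  P[0] = 1 + 0 = 1
  P[1] = 21 + 0 = 21
  P[2] = 39 + -14 = 25
  P[3] = 54 + -14 = 40
  P[4] = 50 + -14 = 36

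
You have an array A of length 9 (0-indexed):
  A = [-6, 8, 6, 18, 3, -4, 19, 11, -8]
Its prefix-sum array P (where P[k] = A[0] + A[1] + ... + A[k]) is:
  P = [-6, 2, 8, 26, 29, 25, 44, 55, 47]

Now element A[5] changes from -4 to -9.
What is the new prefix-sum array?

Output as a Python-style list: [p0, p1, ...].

Change: A[5] -4 -> -9, delta = -5
P[k] for k < 5: unchanged (A[5] not included)
P[k] for k >= 5: shift by delta = -5
  P[0] = -6 + 0 = -6
  P[1] = 2 + 0 = 2
  P[2] = 8 + 0 = 8
  P[3] = 26 + 0 = 26
  P[4] = 29 + 0 = 29
  P[5] = 25 + -5 = 20
  P[6] = 44 + -5 = 39
  P[7] = 55 + -5 = 50
  P[8] = 47 + -5 = 42

Answer: [-6, 2, 8, 26, 29, 20, 39, 50, 42]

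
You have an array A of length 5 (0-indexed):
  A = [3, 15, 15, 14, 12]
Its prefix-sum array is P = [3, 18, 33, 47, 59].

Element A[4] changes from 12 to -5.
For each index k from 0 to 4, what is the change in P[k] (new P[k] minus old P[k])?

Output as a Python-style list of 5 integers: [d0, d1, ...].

Answer: [0, 0, 0, 0, -17]

Derivation:
Element change: A[4] 12 -> -5, delta = -17
For k < 4: P[k] unchanged, delta_P[k] = 0
For k >= 4: P[k] shifts by exactly -17
Delta array: [0, 0, 0, 0, -17]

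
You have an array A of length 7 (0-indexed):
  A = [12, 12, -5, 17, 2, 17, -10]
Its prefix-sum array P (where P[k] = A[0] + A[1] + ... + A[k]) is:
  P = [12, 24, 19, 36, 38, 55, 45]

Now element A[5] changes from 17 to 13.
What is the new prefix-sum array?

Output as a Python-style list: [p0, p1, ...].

Change: A[5] 17 -> 13, delta = -4
P[k] for k < 5: unchanged (A[5] not included)
P[k] for k >= 5: shift by delta = -4
  P[0] = 12 + 0 = 12
  P[1] = 24 + 0 = 24
  P[2] = 19 + 0 = 19
  P[3] = 36 + 0 = 36
  P[4] = 38 + 0 = 38
  P[5] = 55 + -4 = 51
  P[6] = 45 + -4 = 41

Answer: [12, 24, 19, 36, 38, 51, 41]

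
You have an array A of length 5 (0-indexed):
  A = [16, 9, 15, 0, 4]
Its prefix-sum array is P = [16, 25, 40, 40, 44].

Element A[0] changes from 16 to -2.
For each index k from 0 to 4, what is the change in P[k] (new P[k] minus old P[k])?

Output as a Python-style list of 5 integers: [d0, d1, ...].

Answer: [-18, -18, -18, -18, -18]

Derivation:
Element change: A[0] 16 -> -2, delta = -18
For k < 0: P[k] unchanged, delta_P[k] = 0
For k >= 0: P[k] shifts by exactly -18
Delta array: [-18, -18, -18, -18, -18]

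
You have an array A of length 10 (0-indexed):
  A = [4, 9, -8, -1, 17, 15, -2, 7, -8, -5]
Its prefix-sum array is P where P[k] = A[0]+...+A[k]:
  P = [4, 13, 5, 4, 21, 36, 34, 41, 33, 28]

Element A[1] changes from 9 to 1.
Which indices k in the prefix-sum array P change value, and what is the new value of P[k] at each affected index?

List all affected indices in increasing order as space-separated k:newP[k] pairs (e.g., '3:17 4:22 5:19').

P[k] = A[0] + ... + A[k]
P[k] includes A[1] iff k >= 1
Affected indices: 1, 2, ..., 9; delta = -8
  P[1]: 13 + -8 = 5
  P[2]: 5 + -8 = -3
  P[3]: 4 + -8 = -4
  P[4]: 21 + -8 = 13
  P[5]: 36 + -8 = 28
  P[6]: 34 + -8 = 26
  P[7]: 41 + -8 = 33
  P[8]: 33 + -8 = 25
  P[9]: 28 + -8 = 20

Answer: 1:5 2:-3 3:-4 4:13 5:28 6:26 7:33 8:25 9:20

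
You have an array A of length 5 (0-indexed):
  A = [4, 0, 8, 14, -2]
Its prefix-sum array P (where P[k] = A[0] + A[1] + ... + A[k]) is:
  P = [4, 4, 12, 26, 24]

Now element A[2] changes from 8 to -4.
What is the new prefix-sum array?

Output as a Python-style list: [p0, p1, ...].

Change: A[2] 8 -> -4, delta = -12
P[k] for k < 2: unchanged (A[2] not included)
P[k] for k >= 2: shift by delta = -12
  P[0] = 4 + 0 = 4
  P[1] = 4 + 0 = 4
  P[2] = 12 + -12 = 0
  P[3] = 26 + -12 = 14
  P[4] = 24 + -12 = 12

Answer: [4, 4, 0, 14, 12]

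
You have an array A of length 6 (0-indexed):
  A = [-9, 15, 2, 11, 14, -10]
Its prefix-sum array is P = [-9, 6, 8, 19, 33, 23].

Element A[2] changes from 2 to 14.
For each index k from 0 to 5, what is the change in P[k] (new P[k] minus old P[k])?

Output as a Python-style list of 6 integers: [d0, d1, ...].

Answer: [0, 0, 12, 12, 12, 12]

Derivation:
Element change: A[2] 2 -> 14, delta = 12
For k < 2: P[k] unchanged, delta_P[k] = 0
For k >= 2: P[k] shifts by exactly 12
Delta array: [0, 0, 12, 12, 12, 12]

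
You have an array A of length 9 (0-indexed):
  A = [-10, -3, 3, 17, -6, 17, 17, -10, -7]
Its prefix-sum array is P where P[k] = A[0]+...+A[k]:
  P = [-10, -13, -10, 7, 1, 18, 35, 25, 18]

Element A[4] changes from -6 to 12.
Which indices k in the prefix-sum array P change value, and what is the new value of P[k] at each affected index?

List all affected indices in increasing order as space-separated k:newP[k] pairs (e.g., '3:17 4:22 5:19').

Answer: 4:19 5:36 6:53 7:43 8:36

Derivation:
P[k] = A[0] + ... + A[k]
P[k] includes A[4] iff k >= 4
Affected indices: 4, 5, ..., 8; delta = 18
  P[4]: 1 + 18 = 19
  P[5]: 18 + 18 = 36
  P[6]: 35 + 18 = 53
  P[7]: 25 + 18 = 43
  P[8]: 18 + 18 = 36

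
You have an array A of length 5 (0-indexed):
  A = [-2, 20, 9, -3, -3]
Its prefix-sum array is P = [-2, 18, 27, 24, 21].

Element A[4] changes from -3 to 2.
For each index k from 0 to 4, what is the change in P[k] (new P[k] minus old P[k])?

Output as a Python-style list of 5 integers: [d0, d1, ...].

Element change: A[4] -3 -> 2, delta = 5
For k < 4: P[k] unchanged, delta_P[k] = 0
For k >= 4: P[k] shifts by exactly 5
Delta array: [0, 0, 0, 0, 5]

Answer: [0, 0, 0, 0, 5]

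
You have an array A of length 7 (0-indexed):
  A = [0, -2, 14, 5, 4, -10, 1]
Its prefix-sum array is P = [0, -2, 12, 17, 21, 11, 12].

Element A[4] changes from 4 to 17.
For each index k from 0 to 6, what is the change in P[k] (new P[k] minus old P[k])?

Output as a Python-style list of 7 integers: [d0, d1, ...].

Answer: [0, 0, 0, 0, 13, 13, 13]

Derivation:
Element change: A[4] 4 -> 17, delta = 13
For k < 4: P[k] unchanged, delta_P[k] = 0
For k >= 4: P[k] shifts by exactly 13
Delta array: [0, 0, 0, 0, 13, 13, 13]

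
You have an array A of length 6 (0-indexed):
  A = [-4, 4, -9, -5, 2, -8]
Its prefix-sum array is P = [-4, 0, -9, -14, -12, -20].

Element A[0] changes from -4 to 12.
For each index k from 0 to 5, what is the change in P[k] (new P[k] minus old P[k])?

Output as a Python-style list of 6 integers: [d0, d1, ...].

Answer: [16, 16, 16, 16, 16, 16]

Derivation:
Element change: A[0] -4 -> 12, delta = 16
For k < 0: P[k] unchanged, delta_P[k] = 0
For k >= 0: P[k] shifts by exactly 16
Delta array: [16, 16, 16, 16, 16, 16]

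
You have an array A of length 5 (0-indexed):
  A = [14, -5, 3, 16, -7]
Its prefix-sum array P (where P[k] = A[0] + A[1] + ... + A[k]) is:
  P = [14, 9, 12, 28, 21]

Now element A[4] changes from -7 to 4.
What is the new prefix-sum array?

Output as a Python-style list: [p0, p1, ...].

Answer: [14, 9, 12, 28, 32]

Derivation:
Change: A[4] -7 -> 4, delta = 11
P[k] for k < 4: unchanged (A[4] not included)
P[k] for k >= 4: shift by delta = 11
  P[0] = 14 + 0 = 14
  P[1] = 9 + 0 = 9
  P[2] = 12 + 0 = 12
  P[3] = 28 + 0 = 28
  P[4] = 21 + 11 = 32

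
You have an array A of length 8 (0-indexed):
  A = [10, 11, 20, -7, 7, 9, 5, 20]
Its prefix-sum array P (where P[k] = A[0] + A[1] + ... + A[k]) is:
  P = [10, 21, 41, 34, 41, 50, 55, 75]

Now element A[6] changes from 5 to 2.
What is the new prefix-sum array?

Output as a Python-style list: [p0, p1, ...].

Change: A[6] 5 -> 2, delta = -3
P[k] for k < 6: unchanged (A[6] not included)
P[k] for k >= 6: shift by delta = -3
  P[0] = 10 + 0 = 10
  P[1] = 21 + 0 = 21
  P[2] = 41 + 0 = 41
  P[3] = 34 + 0 = 34
  P[4] = 41 + 0 = 41
  P[5] = 50 + 0 = 50
  P[6] = 55 + -3 = 52
  P[7] = 75 + -3 = 72

Answer: [10, 21, 41, 34, 41, 50, 52, 72]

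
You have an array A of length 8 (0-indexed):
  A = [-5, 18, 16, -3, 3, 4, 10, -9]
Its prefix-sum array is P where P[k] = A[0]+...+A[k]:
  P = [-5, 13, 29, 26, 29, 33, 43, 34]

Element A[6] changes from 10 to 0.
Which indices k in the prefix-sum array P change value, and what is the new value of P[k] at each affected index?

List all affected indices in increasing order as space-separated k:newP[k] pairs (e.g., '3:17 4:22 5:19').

P[k] = A[0] + ... + A[k]
P[k] includes A[6] iff k >= 6
Affected indices: 6, 7, ..., 7; delta = -10
  P[6]: 43 + -10 = 33
  P[7]: 34 + -10 = 24

Answer: 6:33 7:24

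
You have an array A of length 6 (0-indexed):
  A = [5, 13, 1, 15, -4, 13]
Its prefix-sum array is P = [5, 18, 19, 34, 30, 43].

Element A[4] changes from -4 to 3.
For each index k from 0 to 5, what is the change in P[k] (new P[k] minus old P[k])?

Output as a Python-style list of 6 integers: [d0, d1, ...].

Element change: A[4] -4 -> 3, delta = 7
For k < 4: P[k] unchanged, delta_P[k] = 0
For k >= 4: P[k] shifts by exactly 7
Delta array: [0, 0, 0, 0, 7, 7]

Answer: [0, 0, 0, 0, 7, 7]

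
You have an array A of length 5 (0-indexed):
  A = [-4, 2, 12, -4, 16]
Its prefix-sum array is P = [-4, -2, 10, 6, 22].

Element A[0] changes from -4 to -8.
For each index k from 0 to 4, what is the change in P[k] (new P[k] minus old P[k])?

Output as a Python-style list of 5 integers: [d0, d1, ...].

Element change: A[0] -4 -> -8, delta = -4
For k < 0: P[k] unchanged, delta_P[k] = 0
For k >= 0: P[k] shifts by exactly -4
Delta array: [-4, -4, -4, -4, -4]

Answer: [-4, -4, -4, -4, -4]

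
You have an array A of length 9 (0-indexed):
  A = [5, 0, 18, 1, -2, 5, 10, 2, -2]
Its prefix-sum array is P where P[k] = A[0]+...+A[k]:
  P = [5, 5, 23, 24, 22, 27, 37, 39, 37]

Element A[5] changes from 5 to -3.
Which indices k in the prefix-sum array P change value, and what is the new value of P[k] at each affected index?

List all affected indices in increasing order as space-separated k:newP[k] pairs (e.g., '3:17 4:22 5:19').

Answer: 5:19 6:29 7:31 8:29

Derivation:
P[k] = A[0] + ... + A[k]
P[k] includes A[5] iff k >= 5
Affected indices: 5, 6, ..., 8; delta = -8
  P[5]: 27 + -8 = 19
  P[6]: 37 + -8 = 29
  P[7]: 39 + -8 = 31
  P[8]: 37 + -8 = 29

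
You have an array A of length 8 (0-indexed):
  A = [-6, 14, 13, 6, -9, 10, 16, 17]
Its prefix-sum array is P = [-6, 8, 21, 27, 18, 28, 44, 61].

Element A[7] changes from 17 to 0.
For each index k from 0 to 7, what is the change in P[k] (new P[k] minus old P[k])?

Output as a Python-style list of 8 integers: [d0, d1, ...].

Element change: A[7] 17 -> 0, delta = -17
For k < 7: P[k] unchanged, delta_P[k] = 0
For k >= 7: P[k] shifts by exactly -17
Delta array: [0, 0, 0, 0, 0, 0, 0, -17]

Answer: [0, 0, 0, 0, 0, 0, 0, -17]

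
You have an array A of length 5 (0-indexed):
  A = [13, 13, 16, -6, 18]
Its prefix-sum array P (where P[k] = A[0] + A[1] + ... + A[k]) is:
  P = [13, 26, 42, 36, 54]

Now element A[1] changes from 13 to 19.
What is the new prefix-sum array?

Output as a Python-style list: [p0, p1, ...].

Change: A[1] 13 -> 19, delta = 6
P[k] for k < 1: unchanged (A[1] not included)
P[k] for k >= 1: shift by delta = 6
  P[0] = 13 + 0 = 13
  P[1] = 26 + 6 = 32
  P[2] = 42 + 6 = 48
  P[3] = 36 + 6 = 42
  P[4] = 54 + 6 = 60

Answer: [13, 32, 48, 42, 60]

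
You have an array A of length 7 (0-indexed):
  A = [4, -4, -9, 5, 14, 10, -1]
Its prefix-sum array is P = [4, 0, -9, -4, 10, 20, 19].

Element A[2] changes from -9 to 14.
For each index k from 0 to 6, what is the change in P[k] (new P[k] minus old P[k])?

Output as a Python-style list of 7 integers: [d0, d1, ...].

Answer: [0, 0, 23, 23, 23, 23, 23]

Derivation:
Element change: A[2] -9 -> 14, delta = 23
For k < 2: P[k] unchanged, delta_P[k] = 0
For k >= 2: P[k] shifts by exactly 23
Delta array: [0, 0, 23, 23, 23, 23, 23]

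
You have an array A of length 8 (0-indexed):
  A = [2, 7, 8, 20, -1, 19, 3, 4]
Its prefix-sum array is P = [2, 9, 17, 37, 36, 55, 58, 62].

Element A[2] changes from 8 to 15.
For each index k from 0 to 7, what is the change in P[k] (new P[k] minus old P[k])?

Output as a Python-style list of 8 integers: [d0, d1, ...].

Answer: [0, 0, 7, 7, 7, 7, 7, 7]

Derivation:
Element change: A[2] 8 -> 15, delta = 7
For k < 2: P[k] unchanged, delta_P[k] = 0
For k >= 2: P[k] shifts by exactly 7
Delta array: [0, 0, 7, 7, 7, 7, 7, 7]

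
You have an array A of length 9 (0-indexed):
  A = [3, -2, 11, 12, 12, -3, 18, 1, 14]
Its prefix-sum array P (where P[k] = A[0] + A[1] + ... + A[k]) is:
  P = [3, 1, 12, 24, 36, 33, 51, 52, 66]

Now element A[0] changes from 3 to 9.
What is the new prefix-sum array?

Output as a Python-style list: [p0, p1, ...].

Answer: [9, 7, 18, 30, 42, 39, 57, 58, 72]

Derivation:
Change: A[0] 3 -> 9, delta = 6
P[k] for k < 0: unchanged (A[0] not included)
P[k] for k >= 0: shift by delta = 6
  P[0] = 3 + 6 = 9
  P[1] = 1 + 6 = 7
  P[2] = 12 + 6 = 18
  P[3] = 24 + 6 = 30
  P[4] = 36 + 6 = 42
  P[5] = 33 + 6 = 39
  P[6] = 51 + 6 = 57
  P[7] = 52 + 6 = 58
  P[8] = 66 + 6 = 72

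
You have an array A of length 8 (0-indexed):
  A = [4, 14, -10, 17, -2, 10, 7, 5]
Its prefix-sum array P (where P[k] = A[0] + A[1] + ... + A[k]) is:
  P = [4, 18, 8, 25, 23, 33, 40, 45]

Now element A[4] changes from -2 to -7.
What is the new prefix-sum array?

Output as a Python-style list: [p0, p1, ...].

Change: A[4] -2 -> -7, delta = -5
P[k] for k < 4: unchanged (A[4] not included)
P[k] for k >= 4: shift by delta = -5
  P[0] = 4 + 0 = 4
  P[1] = 18 + 0 = 18
  P[2] = 8 + 0 = 8
  P[3] = 25 + 0 = 25
  P[4] = 23 + -5 = 18
  P[5] = 33 + -5 = 28
  P[6] = 40 + -5 = 35
  P[7] = 45 + -5 = 40

Answer: [4, 18, 8, 25, 18, 28, 35, 40]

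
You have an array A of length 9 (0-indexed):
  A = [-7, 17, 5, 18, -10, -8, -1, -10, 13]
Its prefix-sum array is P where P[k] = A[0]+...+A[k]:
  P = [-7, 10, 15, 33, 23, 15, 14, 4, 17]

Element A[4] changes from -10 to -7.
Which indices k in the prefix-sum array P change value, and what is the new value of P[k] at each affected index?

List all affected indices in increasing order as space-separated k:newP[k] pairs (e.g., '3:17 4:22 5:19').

Answer: 4:26 5:18 6:17 7:7 8:20

Derivation:
P[k] = A[0] + ... + A[k]
P[k] includes A[4] iff k >= 4
Affected indices: 4, 5, ..., 8; delta = 3
  P[4]: 23 + 3 = 26
  P[5]: 15 + 3 = 18
  P[6]: 14 + 3 = 17
  P[7]: 4 + 3 = 7
  P[8]: 17 + 3 = 20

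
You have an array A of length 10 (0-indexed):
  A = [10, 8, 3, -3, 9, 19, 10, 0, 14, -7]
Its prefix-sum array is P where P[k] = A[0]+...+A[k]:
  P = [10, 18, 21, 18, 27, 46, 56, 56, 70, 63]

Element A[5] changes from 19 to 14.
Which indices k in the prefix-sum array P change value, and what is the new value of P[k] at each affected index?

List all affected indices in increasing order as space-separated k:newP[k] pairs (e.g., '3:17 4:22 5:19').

P[k] = A[0] + ... + A[k]
P[k] includes A[5] iff k >= 5
Affected indices: 5, 6, ..., 9; delta = -5
  P[5]: 46 + -5 = 41
  P[6]: 56 + -5 = 51
  P[7]: 56 + -5 = 51
  P[8]: 70 + -5 = 65
  P[9]: 63 + -5 = 58

Answer: 5:41 6:51 7:51 8:65 9:58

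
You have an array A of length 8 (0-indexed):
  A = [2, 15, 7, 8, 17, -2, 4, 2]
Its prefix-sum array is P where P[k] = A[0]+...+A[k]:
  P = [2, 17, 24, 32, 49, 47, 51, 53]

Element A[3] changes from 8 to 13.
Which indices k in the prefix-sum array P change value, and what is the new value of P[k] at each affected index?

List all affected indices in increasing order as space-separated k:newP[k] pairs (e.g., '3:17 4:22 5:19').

Answer: 3:37 4:54 5:52 6:56 7:58

Derivation:
P[k] = A[0] + ... + A[k]
P[k] includes A[3] iff k >= 3
Affected indices: 3, 4, ..., 7; delta = 5
  P[3]: 32 + 5 = 37
  P[4]: 49 + 5 = 54
  P[5]: 47 + 5 = 52
  P[6]: 51 + 5 = 56
  P[7]: 53 + 5 = 58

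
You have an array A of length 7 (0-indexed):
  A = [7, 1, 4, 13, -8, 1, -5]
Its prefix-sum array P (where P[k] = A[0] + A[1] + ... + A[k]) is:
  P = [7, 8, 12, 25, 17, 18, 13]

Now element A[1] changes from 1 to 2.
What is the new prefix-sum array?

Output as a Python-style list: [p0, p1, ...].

Change: A[1] 1 -> 2, delta = 1
P[k] for k < 1: unchanged (A[1] not included)
P[k] for k >= 1: shift by delta = 1
  P[0] = 7 + 0 = 7
  P[1] = 8 + 1 = 9
  P[2] = 12 + 1 = 13
  P[3] = 25 + 1 = 26
  P[4] = 17 + 1 = 18
  P[5] = 18 + 1 = 19
  P[6] = 13 + 1 = 14

Answer: [7, 9, 13, 26, 18, 19, 14]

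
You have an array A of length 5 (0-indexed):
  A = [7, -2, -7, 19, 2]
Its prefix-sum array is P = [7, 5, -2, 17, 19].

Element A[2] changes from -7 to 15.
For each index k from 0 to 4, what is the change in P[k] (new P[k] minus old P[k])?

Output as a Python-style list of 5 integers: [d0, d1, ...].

Element change: A[2] -7 -> 15, delta = 22
For k < 2: P[k] unchanged, delta_P[k] = 0
For k >= 2: P[k] shifts by exactly 22
Delta array: [0, 0, 22, 22, 22]

Answer: [0, 0, 22, 22, 22]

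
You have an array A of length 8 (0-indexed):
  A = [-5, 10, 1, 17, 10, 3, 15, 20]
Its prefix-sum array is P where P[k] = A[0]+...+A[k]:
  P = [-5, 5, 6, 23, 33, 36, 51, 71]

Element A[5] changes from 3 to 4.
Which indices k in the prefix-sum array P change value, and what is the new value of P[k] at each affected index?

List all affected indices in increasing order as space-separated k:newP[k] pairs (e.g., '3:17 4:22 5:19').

P[k] = A[0] + ... + A[k]
P[k] includes A[5] iff k >= 5
Affected indices: 5, 6, ..., 7; delta = 1
  P[5]: 36 + 1 = 37
  P[6]: 51 + 1 = 52
  P[7]: 71 + 1 = 72

Answer: 5:37 6:52 7:72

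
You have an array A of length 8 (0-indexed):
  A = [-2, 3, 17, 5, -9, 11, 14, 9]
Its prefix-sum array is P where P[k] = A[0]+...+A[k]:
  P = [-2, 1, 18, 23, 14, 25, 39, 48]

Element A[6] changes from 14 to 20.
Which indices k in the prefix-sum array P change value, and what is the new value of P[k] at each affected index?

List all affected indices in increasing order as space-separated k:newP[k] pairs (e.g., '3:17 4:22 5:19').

P[k] = A[0] + ... + A[k]
P[k] includes A[6] iff k >= 6
Affected indices: 6, 7, ..., 7; delta = 6
  P[6]: 39 + 6 = 45
  P[7]: 48 + 6 = 54

Answer: 6:45 7:54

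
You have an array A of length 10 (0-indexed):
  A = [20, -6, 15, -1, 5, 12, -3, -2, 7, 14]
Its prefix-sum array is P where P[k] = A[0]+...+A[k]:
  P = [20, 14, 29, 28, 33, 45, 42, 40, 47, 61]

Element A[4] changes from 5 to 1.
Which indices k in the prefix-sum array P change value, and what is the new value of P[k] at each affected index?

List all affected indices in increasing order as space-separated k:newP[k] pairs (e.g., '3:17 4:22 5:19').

P[k] = A[0] + ... + A[k]
P[k] includes A[4] iff k >= 4
Affected indices: 4, 5, ..., 9; delta = -4
  P[4]: 33 + -4 = 29
  P[5]: 45 + -4 = 41
  P[6]: 42 + -4 = 38
  P[7]: 40 + -4 = 36
  P[8]: 47 + -4 = 43
  P[9]: 61 + -4 = 57

Answer: 4:29 5:41 6:38 7:36 8:43 9:57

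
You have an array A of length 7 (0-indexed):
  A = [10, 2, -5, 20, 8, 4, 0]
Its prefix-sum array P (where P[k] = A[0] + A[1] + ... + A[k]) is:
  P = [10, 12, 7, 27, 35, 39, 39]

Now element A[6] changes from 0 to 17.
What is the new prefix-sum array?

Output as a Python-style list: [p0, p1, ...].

Answer: [10, 12, 7, 27, 35, 39, 56]

Derivation:
Change: A[6] 0 -> 17, delta = 17
P[k] for k < 6: unchanged (A[6] not included)
P[k] for k >= 6: shift by delta = 17
  P[0] = 10 + 0 = 10
  P[1] = 12 + 0 = 12
  P[2] = 7 + 0 = 7
  P[3] = 27 + 0 = 27
  P[4] = 35 + 0 = 35
  P[5] = 39 + 0 = 39
  P[6] = 39 + 17 = 56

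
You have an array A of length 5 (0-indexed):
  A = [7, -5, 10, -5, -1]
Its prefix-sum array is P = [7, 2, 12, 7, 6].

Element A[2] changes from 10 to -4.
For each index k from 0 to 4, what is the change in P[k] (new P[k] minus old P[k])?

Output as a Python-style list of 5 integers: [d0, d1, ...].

Element change: A[2] 10 -> -4, delta = -14
For k < 2: P[k] unchanged, delta_P[k] = 0
For k >= 2: P[k] shifts by exactly -14
Delta array: [0, 0, -14, -14, -14]

Answer: [0, 0, -14, -14, -14]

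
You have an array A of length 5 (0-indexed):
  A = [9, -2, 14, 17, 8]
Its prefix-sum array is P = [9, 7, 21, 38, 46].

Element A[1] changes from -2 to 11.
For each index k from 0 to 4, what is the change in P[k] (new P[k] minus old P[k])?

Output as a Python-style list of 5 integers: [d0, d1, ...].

Answer: [0, 13, 13, 13, 13]

Derivation:
Element change: A[1] -2 -> 11, delta = 13
For k < 1: P[k] unchanged, delta_P[k] = 0
For k >= 1: P[k] shifts by exactly 13
Delta array: [0, 13, 13, 13, 13]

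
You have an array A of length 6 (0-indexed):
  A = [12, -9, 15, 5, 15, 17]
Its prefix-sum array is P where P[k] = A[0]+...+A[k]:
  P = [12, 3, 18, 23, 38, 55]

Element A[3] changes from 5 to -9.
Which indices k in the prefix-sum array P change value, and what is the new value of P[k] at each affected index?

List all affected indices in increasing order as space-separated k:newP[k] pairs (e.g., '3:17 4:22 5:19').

Answer: 3:9 4:24 5:41

Derivation:
P[k] = A[0] + ... + A[k]
P[k] includes A[3] iff k >= 3
Affected indices: 3, 4, ..., 5; delta = -14
  P[3]: 23 + -14 = 9
  P[4]: 38 + -14 = 24
  P[5]: 55 + -14 = 41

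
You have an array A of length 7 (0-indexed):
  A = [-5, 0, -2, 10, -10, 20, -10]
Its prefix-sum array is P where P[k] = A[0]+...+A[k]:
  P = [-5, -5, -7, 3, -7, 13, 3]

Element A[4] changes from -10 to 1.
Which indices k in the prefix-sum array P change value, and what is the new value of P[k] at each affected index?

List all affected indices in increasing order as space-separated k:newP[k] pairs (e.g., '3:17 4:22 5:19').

P[k] = A[0] + ... + A[k]
P[k] includes A[4] iff k >= 4
Affected indices: 4, 5, ..., 6; delta = 11
  P[4]: -7 + 11 = 4
  P[5]: 13 + 11 = 24
  P[6]: 3 + 11 = 14

Answer: 4:4 5:24 6:14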